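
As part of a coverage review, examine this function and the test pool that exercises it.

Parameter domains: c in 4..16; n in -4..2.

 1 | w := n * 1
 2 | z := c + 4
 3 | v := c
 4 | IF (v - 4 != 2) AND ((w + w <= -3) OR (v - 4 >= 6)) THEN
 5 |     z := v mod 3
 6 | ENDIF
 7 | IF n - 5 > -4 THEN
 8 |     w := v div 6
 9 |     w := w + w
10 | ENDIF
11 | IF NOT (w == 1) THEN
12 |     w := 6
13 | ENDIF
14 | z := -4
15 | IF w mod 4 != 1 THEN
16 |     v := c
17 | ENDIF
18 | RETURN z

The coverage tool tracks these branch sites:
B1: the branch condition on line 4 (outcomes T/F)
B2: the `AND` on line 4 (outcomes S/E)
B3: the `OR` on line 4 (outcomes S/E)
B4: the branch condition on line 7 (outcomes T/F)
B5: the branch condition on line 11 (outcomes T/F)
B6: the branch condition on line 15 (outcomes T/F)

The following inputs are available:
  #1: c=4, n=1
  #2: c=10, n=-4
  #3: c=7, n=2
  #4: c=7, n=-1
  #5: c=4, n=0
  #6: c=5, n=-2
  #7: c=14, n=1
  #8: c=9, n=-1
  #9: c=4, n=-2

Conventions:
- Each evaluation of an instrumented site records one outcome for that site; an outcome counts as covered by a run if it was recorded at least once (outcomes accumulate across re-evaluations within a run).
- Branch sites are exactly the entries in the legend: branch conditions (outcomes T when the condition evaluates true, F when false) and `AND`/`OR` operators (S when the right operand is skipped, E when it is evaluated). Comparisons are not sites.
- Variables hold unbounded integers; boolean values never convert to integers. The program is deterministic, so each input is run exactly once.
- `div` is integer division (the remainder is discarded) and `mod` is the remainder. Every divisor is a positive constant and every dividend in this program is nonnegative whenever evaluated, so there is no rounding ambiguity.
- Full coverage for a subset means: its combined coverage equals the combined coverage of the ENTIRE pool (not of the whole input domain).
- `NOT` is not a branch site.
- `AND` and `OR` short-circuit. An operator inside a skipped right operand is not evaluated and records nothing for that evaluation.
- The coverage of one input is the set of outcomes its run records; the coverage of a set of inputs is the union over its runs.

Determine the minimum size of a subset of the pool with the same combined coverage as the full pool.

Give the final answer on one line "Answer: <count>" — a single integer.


test 1 (c=4, n=1) fires B2->E, B3->E, B1->F, B4->F, B5->F, B6->F; hits B1=F, B2=E, B3=E, B4=F, B5=F, B6=F
test 2 (c=10, n=-4) fires B2->E, B3->S, B1->T, B4->F, B5->T, B6->T; hits B1=T, B2=E, B3=S, B4=F, B5=T, B6=T
test 3 (c=7, n=2) fires B2->E, B3->E, B1->F, B4->T, B5->T, B6->T; hits B1=F, B2=E, B3=E, B4=T, B5=T, B6=T
test 4 (c=7, n=-1) fires B2->E, B3->E, B1->F, B4->F, B5->T, B6->T; hits B1=F, B2=E, B3=E, B4=F, B5=T, B6=T
test 5 (c=4, n=0) fires B2->E, B3->E, B1->F, B4->F, B5->T, B6->T; hits B1=F, B2=E, B3=E, B4=F, B5=T, B6=T
test 6 (c=5, n=-2) fires B2->E, B3->S, B1->T, B4->F, B5->T, B6->T; hits B1=T, B2=E, B3=S, B4=F, B5=T, B6=T
test 7 (c=14, n=1) fires B2->E, B3->E, B1->T, B4->F, B5->F, B6->F; hits B1=T, B2=E, B3=E, B4=F, B5=F, B6=F
test 8 (c=9, n=-1) fires B2->E, B3->E, B1->F, B4->F, B5->T, B6->T; hits B1=F, B2=E, B3=E, B4=F, B5=T, B6=T
test 9 (c=4, n=-2) fires B2->E, B3->S, B1->T, B4->F, B5->T, B6->T; hits B1=T, B2=E, B3=S, B4=F, B5=T, B6=T
pool-wide coverage (11 outcomes): B1=T, B1=F, B2=E, B3=S, B3=E, B4=T, B4=F, B5=T, B5=F, B6=T, B6=F
checked all size-1 subsets: none covers 11 outcomes (max 6/11)
checked all size-2 subsets: none covers 11 outcomes (max 10/11)
at size 3, {1, 2, 3} reaches all 11 outcomes; every lexicographically earlier size-3 subset fails
Answer: 3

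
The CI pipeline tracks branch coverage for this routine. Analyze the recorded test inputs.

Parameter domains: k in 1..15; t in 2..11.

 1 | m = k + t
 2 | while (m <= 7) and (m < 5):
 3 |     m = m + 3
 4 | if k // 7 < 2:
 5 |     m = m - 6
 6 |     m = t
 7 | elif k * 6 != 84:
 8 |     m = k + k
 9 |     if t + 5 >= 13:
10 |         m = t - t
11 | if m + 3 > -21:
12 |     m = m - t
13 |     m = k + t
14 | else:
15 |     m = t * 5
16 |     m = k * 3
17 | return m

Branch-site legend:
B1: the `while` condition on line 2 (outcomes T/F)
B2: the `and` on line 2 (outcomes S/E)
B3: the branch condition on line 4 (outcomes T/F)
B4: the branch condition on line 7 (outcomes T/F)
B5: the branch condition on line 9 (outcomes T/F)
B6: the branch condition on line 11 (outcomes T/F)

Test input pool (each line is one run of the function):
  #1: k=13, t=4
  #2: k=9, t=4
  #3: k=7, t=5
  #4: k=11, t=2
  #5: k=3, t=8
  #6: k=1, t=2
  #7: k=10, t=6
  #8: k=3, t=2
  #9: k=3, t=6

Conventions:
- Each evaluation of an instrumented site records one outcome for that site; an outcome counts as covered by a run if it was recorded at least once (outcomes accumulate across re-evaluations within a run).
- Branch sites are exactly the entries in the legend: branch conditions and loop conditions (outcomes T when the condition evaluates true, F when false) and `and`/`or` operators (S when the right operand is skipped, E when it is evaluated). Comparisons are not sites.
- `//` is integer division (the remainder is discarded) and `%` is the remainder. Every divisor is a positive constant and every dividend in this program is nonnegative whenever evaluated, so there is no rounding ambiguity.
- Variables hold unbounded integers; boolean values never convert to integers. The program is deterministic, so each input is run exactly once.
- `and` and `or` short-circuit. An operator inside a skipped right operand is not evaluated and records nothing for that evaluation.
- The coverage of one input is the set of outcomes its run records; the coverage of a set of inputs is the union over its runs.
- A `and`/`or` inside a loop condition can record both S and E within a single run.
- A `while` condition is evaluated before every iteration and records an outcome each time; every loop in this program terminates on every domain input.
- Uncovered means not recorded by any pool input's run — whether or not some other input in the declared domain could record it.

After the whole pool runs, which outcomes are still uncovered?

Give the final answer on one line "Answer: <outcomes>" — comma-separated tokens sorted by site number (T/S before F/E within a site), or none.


test 1 (k=13, t=4) fires B2->S, B1->F, B3->T, B6->T; hits B1=F, B2=S, B3=T, B6=T
test 2 (k=9, t=4) fires B2->S, B1->F, B3->T, B6->T; hits B1=F, B2=S, B3=T, B6=T
test 3 (k=7, t=5) fires B2->S, B1->F, B3->T, B6->T; hits B1=F, B2=S, B3=T, B6=T
test 4 (k=11, t=2) fires B2->S, B1->F, B3->T, B6->T; hits B1=F, B2=S, B3=T, B6=T
test 5 (k=3, t=8) fires B2->S, B1->F, B3->T, B6->T; hits B1=F, B2=S, B3=T, B6=T
test 6 (k=1, t=2) fires B2->E, B1->T, B2->E, B1->F, B3->T, B6->T; hits B1=T, B1=F, B2=E, B3=T, B6=T
test 7 (k=10, t=6) fires B2->S, B1->F, B3->T, B6->T; hits B1=F, B2=S, B3=T, B6=T
test 8 (k=3, t=2) fires B2->E, B1->F, B3->T, B6->T; hits B1=F, B2=E, B3=T, B6=T
test 9 (k=3, t=6) fires B2->S, B1->F, B3->T, B6->T; hits B1=F, B2=S, B3=T, B6=T
union over the pool: B1=T, B1=F, B2=S, B2=E, B3=T, B6=T
uncovered (6 of 12): B3=F, B4=T, B4=F, B5=T, B5=F, B6=F
Answer: B3=F, B4=T, B4=F, B5=T, B5=F, B6=F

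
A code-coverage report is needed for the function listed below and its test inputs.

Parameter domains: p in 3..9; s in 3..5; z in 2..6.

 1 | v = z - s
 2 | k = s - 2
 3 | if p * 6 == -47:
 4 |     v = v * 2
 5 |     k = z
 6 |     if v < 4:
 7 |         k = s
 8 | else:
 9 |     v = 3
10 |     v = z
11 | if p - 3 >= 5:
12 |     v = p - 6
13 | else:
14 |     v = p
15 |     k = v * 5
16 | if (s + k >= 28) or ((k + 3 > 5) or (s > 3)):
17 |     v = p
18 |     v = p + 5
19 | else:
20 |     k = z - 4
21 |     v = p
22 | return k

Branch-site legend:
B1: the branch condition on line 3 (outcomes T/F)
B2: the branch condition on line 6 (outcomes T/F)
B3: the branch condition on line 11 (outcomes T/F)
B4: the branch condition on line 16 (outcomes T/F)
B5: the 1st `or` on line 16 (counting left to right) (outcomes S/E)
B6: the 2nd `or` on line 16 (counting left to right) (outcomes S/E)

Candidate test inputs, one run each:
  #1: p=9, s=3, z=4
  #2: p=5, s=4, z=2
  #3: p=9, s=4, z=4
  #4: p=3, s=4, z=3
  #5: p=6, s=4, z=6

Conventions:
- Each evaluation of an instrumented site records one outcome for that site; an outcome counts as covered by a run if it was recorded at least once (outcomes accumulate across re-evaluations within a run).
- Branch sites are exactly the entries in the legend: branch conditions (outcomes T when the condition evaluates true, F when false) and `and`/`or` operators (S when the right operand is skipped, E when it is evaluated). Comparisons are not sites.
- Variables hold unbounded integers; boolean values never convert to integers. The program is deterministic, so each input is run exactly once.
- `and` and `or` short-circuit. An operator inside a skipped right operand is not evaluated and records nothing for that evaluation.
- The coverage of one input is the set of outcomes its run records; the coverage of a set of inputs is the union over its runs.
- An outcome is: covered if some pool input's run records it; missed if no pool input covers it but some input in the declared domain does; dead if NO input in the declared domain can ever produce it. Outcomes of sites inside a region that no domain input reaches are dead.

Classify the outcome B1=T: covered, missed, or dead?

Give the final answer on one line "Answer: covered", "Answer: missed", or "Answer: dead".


no pool input records B1=T
checking all 105 inputs in the declared domain: B1=T is never recorded -> dead
Answer: dead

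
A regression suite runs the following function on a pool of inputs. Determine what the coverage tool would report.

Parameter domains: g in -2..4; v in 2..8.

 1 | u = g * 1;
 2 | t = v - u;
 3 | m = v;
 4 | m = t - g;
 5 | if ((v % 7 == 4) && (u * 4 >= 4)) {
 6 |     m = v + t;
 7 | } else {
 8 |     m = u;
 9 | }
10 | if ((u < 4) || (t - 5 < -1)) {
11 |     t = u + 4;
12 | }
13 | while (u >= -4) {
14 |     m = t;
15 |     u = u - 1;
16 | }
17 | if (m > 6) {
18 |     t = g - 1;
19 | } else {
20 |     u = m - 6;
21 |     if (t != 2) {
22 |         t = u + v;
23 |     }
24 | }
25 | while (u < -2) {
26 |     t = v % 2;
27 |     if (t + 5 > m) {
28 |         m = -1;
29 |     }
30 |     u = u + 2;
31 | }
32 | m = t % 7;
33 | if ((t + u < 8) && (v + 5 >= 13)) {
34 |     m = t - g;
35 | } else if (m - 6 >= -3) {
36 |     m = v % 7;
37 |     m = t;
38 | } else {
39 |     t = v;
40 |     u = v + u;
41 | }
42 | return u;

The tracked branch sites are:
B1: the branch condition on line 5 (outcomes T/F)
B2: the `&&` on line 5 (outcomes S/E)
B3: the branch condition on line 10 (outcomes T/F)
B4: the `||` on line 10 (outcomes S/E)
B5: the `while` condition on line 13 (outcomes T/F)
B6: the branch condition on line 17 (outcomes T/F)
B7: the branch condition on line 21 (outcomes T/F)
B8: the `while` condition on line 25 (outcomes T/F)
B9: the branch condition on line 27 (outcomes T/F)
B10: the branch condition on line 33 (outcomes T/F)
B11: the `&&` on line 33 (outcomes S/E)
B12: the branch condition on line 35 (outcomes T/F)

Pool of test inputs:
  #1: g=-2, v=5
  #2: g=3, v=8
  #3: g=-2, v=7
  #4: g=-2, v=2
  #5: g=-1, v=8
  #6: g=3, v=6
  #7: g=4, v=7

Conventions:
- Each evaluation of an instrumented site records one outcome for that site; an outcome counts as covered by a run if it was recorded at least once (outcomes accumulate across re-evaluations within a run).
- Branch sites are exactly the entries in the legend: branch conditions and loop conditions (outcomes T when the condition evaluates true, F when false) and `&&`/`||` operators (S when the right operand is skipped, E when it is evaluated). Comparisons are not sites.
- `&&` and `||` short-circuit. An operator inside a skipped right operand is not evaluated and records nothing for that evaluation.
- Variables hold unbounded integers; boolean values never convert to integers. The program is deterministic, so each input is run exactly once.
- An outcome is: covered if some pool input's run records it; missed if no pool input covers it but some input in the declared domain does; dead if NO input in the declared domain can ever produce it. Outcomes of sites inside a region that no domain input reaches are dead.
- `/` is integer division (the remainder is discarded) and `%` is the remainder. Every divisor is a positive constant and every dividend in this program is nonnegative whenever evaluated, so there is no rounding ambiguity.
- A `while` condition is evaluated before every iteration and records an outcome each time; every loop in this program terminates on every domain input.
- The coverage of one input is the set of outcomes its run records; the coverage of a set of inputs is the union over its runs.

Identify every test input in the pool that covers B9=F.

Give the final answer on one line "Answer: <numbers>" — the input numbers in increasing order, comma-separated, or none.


input #1 (g=-2, v=5): misses B9=F
input #2 (g=3, v=8): covers B9=F
input #3 (g=-2, v=7): misses B9=F
input #4 (g=-2, v=2): misses B9=F
input #5 (g=-1, v=8): misses B9=F
input #6 (g=3, v=6): covers B9=F
input #7 (g=4, v=7): covers B9=F
Answer: 2, 6, 7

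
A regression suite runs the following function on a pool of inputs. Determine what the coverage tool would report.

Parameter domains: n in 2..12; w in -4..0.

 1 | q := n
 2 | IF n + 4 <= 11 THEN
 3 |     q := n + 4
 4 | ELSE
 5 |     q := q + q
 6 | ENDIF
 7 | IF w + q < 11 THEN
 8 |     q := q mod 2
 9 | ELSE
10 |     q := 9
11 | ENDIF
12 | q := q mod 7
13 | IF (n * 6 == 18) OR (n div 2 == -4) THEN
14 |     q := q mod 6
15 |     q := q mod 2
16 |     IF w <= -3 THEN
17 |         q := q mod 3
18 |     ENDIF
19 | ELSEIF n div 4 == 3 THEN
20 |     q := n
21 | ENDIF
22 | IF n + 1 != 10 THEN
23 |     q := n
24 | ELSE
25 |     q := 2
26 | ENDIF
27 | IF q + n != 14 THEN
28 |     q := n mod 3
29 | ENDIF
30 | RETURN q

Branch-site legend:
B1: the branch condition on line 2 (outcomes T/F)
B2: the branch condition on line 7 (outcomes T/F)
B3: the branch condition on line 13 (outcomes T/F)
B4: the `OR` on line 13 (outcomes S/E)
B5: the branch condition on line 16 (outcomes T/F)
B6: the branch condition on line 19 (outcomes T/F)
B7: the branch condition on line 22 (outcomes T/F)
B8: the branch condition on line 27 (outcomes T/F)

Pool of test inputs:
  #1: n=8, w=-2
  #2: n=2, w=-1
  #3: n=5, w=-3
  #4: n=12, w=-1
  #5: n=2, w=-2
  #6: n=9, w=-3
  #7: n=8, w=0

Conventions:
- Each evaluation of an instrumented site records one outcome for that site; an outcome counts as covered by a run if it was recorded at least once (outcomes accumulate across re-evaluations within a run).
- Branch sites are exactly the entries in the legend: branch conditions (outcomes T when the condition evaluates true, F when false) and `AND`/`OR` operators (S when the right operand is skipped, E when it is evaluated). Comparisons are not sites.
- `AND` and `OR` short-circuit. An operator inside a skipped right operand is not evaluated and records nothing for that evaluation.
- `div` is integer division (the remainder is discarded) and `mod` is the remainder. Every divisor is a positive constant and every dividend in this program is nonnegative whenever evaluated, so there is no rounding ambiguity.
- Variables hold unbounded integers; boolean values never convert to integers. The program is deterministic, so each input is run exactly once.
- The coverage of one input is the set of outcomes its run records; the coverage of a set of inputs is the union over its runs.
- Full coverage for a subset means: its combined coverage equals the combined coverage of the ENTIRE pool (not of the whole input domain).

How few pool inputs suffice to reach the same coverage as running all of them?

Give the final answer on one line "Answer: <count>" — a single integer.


run #1 (n=8, w=-2) records B1=F, B2=F, B3=F, B4=E, B6=F, B7=T, B8=T
run #2 (n=2, w=-1) records B1=T, B2=T, B3=F, B4=E, B6=F, B7=T, B8=T
run #3 (n=5, w=-3) records B1=T, B2=T, B3=F, B4=E, B6=F, B7=T, B8=T
run #4 (n=12, w=-1) records B1=F, B2=F, B3=F, B4=E, B6=T, B7=T, B8=T
run #5 (n=2, w=-2) records B1=T, B2=T, B3=F, B4=E, B6=F, B7=T, B8=T
run #6 (n=9, w=-3) records B1=F, B2=F, B3=F, B4=E, B6=F, B7=F, B8=T
run #7 (n=8, w=0) records B1=F, B2=F, B3=F, B4=E, B6=F, B7=T, B8=T
union over all inputs: B1=T, B1=F, B2=T, B2=F, B3=F, B4=E, B6=T, B6=F, B7=T, B7=F, B8=T (11 outcomes)
checked all size-1 subsets: none covers 11 outcomes (max 7/11)
checked all size-2 subsets: none covers 11 outcomes (max 10/11)
inputs {2, 4, 6} (size 3) cover everything; no size-3 subset with a lexicographically smaller index list covers all 11
Answer: 3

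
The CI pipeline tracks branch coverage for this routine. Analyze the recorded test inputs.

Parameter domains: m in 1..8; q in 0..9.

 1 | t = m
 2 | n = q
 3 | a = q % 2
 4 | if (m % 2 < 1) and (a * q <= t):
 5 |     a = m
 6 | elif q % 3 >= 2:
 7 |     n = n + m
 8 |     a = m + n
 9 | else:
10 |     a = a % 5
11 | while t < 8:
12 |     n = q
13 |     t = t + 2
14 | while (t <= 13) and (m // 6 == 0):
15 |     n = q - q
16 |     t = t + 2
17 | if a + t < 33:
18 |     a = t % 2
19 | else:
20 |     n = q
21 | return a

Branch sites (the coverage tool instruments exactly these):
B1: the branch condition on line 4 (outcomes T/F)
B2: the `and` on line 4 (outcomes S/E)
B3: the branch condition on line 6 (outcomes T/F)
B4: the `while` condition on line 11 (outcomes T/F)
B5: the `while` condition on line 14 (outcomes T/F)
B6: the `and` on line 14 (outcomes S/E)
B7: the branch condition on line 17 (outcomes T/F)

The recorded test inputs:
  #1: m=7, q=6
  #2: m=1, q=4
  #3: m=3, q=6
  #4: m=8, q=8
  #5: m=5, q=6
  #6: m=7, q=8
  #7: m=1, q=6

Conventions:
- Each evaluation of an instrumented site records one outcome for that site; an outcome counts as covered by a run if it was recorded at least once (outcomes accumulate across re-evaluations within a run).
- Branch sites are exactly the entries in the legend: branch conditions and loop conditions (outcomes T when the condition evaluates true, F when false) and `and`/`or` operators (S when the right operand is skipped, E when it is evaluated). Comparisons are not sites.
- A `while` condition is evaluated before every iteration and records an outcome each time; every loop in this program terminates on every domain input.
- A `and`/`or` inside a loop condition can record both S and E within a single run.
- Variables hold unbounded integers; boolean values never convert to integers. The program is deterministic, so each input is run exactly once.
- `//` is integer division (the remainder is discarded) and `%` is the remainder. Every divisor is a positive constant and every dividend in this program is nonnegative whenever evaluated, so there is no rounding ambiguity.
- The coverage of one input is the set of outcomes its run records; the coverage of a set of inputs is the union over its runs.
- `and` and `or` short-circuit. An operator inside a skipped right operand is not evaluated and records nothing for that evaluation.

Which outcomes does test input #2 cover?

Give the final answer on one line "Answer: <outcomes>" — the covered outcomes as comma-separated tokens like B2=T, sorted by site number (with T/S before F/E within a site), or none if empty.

Tracing the run of input #2 (m=1, q=4):
  B2->S, B1->F, B3->F, B4->T, B4->T, B4->T, B4->T, B4->F, B6->E, B5->T
  B6->E, B5->T, B6->E, B5->T, B6->S, B5->F, B7->T
as a set, this run covers: B1=F, B2=S, B3=F, B4=T, B4=F, B5=T, B5=F, B6=S, B6=E, B7=T

Answer: B1=F, B2=S, B3=F, B4=T, B4=F, B5=T, B5=F, B6=S, B6=E, B7=T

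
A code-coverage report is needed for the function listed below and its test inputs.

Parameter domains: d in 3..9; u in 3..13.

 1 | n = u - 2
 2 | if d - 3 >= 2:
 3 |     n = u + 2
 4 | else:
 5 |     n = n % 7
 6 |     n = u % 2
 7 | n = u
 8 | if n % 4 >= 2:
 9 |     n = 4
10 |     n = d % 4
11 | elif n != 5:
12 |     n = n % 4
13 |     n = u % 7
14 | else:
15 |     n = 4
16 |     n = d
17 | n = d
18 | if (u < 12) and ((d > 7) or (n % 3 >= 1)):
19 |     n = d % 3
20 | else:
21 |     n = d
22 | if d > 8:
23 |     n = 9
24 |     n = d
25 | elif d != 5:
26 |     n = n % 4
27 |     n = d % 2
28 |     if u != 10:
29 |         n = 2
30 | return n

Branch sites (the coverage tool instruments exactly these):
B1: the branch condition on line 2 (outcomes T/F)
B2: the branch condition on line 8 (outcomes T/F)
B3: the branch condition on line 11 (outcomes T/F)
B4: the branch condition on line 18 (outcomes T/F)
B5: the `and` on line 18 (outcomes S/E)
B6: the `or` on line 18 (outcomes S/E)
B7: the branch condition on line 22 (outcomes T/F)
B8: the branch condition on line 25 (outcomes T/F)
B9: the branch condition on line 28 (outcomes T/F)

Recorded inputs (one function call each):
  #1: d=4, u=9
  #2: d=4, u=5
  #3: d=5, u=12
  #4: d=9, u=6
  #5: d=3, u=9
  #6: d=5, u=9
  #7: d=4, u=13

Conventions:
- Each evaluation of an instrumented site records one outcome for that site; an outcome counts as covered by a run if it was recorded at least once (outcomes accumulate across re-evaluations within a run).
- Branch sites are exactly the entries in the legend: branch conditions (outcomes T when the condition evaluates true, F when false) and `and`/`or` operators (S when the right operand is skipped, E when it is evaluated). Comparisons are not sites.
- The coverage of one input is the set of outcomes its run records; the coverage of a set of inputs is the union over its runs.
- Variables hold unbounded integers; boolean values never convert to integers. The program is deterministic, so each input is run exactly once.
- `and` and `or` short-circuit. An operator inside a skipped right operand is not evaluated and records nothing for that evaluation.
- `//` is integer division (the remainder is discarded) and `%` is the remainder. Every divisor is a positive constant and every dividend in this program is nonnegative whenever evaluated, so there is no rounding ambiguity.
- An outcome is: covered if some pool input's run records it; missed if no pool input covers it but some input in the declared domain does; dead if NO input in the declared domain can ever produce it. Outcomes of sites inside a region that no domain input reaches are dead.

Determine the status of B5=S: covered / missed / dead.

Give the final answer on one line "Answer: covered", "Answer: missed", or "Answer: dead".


B5=S is recorded by pool input(s) 3, 7 -> covered
Answer: covered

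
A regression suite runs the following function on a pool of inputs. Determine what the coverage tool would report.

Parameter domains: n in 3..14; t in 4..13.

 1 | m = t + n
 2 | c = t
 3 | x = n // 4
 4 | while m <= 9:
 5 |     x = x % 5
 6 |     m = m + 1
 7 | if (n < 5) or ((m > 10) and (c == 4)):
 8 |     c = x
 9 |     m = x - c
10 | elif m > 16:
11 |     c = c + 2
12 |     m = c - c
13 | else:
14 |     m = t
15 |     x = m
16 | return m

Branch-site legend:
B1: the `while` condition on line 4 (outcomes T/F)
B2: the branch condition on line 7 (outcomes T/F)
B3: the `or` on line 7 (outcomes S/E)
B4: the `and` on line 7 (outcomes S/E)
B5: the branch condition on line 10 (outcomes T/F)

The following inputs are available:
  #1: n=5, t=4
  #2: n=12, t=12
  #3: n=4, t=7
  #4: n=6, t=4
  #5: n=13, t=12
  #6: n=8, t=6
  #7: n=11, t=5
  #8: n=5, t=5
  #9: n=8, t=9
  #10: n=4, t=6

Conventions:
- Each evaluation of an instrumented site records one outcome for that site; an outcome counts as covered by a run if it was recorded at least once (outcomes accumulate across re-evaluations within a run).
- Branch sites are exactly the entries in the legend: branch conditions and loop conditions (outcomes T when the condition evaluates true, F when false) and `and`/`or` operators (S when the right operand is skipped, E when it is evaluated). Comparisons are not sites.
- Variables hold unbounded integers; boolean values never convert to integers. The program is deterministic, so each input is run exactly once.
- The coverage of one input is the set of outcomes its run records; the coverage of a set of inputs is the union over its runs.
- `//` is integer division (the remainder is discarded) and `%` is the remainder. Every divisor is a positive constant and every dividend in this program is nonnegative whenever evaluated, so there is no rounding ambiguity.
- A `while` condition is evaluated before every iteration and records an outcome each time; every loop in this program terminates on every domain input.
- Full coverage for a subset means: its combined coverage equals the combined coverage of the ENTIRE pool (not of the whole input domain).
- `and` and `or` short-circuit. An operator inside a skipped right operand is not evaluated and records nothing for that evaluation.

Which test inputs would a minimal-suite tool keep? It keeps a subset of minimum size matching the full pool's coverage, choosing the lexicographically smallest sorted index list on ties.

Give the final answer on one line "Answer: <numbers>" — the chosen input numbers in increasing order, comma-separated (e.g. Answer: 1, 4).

input #1, n=5, t=4: events B1->T, B1->F, B3->E, B4->S, B2->F, B5->F; outcomes B1=T, B1=F, B2=F, B3=E, B4=S, B5=F
input #2, n=12, t=12: events B1->F, B3->E, B4->E, B2->F, B5->T; outcomes B1=F, B2=F, B3=E, B4=E, B5=T
input #3, n=4, t=7: events B1->F, B3->S, B2->T; outcomes B1=F, B2=T, B3=S
input #4, n=6, t=4: events B1->F, B3->E, B4->S, B2->F, B5->F; outcomes B1=F, B2=F, B3=E, B4=S, B5=F
input #5, n=13, t=12: events B1->F, B3->E, B4->E, B2->F, B5->T; outcomes B1=F, B2=F, B3=E, B4=E, B5=T
input #6, n=8, t=6: events B1->F, B3->E, B4->E, B2->F, B5->F; outcomes B1=F, B2=F, B3=E, B4=E, B5=F
input #7, n=11, t=5: events B1->F, B3->E, B4->E, B2->F, B5->F; outcomes B1=F, B2=F, B3=E, B4=E, B5=F
input #8, n=5, t=5: events B1->F, B3->E, B4->S, B2->F, B5->F; outcomes B1=F, B2=F, B3=E, B4=S, B5=F
input #9, n=8, t=9: events B1->F, B3->E, B4->E, B2->F, B5->T; outcomes B1=F, B2=F, B3=E, B4=E, B5=T
input #10, n=4, t=6: events B1->F, B3->S, B2->T; outcomes B1=F, B2=T, B3=S
the full pool covers 10 outcomes: B1=T, B1=F, B2=T, B2=F, B3=S, B3=E, B4=S, B4=E, B5=T, B5=F
checked all size-1 subsets: none covers 10 outcomes (max 6/10)
checked all size-2 subsets: none covers 10 outcomes (max 8/10)
at size 3, {1, 2, 3} reaches all 10 outcomes; every lexicographically earlier size-3 subset fails

Answer: 1, 2, 3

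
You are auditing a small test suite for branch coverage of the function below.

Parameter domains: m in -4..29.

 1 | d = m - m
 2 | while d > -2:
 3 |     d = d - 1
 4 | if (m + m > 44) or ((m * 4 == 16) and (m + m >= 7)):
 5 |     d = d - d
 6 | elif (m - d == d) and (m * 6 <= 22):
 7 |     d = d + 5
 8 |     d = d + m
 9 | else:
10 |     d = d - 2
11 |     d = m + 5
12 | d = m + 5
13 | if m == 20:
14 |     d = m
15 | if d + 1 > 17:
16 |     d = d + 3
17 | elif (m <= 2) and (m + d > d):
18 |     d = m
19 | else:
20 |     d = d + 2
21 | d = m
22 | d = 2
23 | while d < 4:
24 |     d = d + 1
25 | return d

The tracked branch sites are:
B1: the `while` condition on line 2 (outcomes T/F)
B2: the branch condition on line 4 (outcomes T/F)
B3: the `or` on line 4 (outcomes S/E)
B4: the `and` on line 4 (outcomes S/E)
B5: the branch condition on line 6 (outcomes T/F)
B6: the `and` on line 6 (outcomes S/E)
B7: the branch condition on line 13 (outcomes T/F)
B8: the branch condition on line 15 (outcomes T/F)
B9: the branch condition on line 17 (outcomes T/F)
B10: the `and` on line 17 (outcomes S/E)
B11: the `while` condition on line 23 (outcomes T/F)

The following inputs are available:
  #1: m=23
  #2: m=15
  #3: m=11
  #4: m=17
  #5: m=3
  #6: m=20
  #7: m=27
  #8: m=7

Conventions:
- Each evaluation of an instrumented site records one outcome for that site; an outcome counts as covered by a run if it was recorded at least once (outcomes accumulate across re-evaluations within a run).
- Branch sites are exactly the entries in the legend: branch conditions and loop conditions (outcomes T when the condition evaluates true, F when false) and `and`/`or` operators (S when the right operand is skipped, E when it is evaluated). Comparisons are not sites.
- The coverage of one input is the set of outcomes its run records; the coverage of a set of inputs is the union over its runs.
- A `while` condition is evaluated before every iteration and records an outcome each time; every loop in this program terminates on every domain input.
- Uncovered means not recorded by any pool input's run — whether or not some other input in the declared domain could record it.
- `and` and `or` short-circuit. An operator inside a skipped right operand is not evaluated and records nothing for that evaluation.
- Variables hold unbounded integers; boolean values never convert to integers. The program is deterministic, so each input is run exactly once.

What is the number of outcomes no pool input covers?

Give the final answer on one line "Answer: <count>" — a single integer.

#1 (m=23) -> B1->T, B1->T, B1->F, B3->S, B2->T, B7->F, B8->T, B11->T, B11->T, B11->F; covered: B1=T, B1=F, B2=T, B3=S, B7=F, B8=T, B11=T, B11=F
#2 (m=15) -> B1->T, B1->T, B1->F, B3->E, B4->S, B2->F, B6->S, B5->F, B7->F, B8->T, B11->T, B11->T, B11->F; covered: B1=T, B1=F, B2=F, B3=E, B4=S, B5=F, B6=S, B7=F, B8=T, B11=T, B11=F
#3 (m=11) -> B1->T, B1->T, B1->F, B3->E, B4->S, B2->F, B6->S, B5->F, B7->F, B8->F, B10->S, B9->F, B11->T, B11->T, ...; covered: B1=T, B1=F, B2=F, B3=E, B4=S, B5=F, B6=S, B7=F, B8=F, B9=F, B10=S, B11=T, B11=F
#4 (m=17) -> B1->T, B1->T, B1->F, B3->E, B4->S, B2->F, B6->S, B5->F, B7->F, B8->T, B11->T, B11->T, B11->F; covered: B1=T, B1=F, B2=F, B3=E, B4=S, B5=F, B6=S, B7=F, B8=T, B11=T, B11=F
#5 (m=3) -> B1->T, B1->T, B1->F, B3->E, B4->S, B2->F, B6->S, B5->F, B7->F, B8->F, B10->S, B9->F, B11->T, B11->T, ...; covered: B1=T, B1=F, B2=F, B3=E, B4=S, B5=F, B6=S, B7=F, B8=F, B9=F, B10=S, B11=T, B11=F
#6 (m=20) -> B1->T, B1->T, B1->F, B3->E, B4->S, B2->F, B6->S, B5->F, B7->T, B8->T, B11->T, B11->T, B11->F; covered: B1=T, B1=F, B2=F, B3=E, B4=S, B5=F, B6=S, B7=T, B8=T, B11=T, B11=F
#7 (m=27) -> B1->T, B1->T, B1->F, B3->S, B2->T, B7->F, B8->T, B11->T, B11->T, B11->F; covered: B1=T, B1=F, B2=T, B3=S, B7=F, B8=T, B11=T, B11=F
#8 (m=7) -> B1->T, B1->T, B1->F, B3->E, B4->S, B2->F, B6->S, B5->F, B7->F, B8->F, B10->S, B9->F, B11->T, B11->T, ...; covered: B1=T, B1=F, B2=F, B3=E, B4=S, B5=F, B6=S, B7=F, B8=F, B9=F, B10=S, B11=T, B11=F
union over the pool: B1=T, B1=F, B2=T, B2=F, B3=S, B3=E, B4=S, B5=F, B6=S, B7=T, B7=F, B8=T, B8=F, B9=F, B10=S, B11=T, B11=F
uncovered (5 of 22): B4=E, B5=T, B6=E, B9=T, B10=E

Answer: 5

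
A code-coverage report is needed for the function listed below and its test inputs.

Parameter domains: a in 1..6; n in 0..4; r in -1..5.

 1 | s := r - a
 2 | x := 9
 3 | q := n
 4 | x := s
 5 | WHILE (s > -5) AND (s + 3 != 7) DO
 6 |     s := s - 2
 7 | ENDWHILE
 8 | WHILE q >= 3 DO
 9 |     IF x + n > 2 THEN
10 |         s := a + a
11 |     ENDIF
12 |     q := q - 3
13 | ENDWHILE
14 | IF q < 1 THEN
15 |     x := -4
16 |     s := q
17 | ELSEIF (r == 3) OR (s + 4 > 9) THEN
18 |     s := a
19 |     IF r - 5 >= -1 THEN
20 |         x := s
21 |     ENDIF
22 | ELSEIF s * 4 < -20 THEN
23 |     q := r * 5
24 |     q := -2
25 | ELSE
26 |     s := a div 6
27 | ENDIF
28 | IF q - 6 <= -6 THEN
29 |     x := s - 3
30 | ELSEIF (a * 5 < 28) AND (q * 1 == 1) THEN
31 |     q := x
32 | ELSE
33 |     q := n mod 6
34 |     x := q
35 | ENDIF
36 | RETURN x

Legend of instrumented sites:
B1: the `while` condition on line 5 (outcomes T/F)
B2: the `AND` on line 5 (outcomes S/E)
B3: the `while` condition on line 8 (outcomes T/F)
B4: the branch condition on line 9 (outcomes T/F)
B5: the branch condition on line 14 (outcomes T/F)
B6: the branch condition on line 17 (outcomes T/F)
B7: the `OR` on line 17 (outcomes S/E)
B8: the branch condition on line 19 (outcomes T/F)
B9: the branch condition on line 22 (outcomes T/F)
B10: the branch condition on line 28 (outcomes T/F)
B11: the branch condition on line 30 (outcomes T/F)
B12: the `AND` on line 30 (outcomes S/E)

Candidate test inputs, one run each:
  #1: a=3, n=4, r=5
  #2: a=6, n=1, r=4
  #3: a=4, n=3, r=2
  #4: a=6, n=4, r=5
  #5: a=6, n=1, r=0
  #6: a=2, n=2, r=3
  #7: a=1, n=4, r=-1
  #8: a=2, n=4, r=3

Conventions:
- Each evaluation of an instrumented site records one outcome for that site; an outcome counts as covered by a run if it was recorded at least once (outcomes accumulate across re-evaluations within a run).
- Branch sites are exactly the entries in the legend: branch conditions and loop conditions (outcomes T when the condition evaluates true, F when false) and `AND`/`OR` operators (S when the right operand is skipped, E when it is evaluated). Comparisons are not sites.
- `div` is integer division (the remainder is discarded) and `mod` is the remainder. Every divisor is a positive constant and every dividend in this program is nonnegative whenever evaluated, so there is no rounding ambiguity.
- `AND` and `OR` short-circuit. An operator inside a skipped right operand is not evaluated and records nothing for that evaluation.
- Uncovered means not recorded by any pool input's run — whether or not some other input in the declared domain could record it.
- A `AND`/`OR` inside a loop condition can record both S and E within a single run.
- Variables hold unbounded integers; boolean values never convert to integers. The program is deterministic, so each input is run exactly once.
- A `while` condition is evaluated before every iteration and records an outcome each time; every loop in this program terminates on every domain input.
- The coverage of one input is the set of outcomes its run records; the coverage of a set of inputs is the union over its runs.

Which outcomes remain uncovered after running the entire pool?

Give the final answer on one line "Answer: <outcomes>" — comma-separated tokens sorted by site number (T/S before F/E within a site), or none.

test 1 (a=3, n=4, r=5) fires B2->E, B1->T, B2->E, B1->T, B2->E, B1->T, B2->E, B1->T, B2->S, B1->F, B3->T, B4->T, B3->F, B5->F, ...; hits B1=T, B1=F, B2=S, B2=E, B3=T, B3=F, B4=T, B5=F, B6=T, B7=E, B8=T, B10=F, B11=T, B12=E
test 2 (a=6, n=1, r=4) fires B2->E, B1->T, B2->E, B1->T, B2->S, B1->F, B3->F, B5->F, B7->E, B6->F, B9->T, B10->T; hits B1=T, B1=F, B2=S, B2=E, B3=F, B5=F, B6=F, B7=E, B9=T, B10=T
test 3 (a=4, n=3, r=2) fires B2->E, B1->T, B2->E, B1->T, B2->S, B1->F, B3->T, B4->F, B3->F, B5->T, B10->T; hits B1=T, B1=F, B2=S, B2=E, B3=T, B3=F, B4=F, B5=T, B10=T
test 4 (a=6, n=4, r=5) fires B2->E, B1->T, B2->E, B1->T, B2->S, B1->F, B3->T, B4->T, B3->F, B5->F, B7->E, B6->T, B8->T, B10->F, ...; hits B1=T, B1=F, B2=S, B2=E, B3=T, B3=F, B4=T, B5=F, B6=T, B7=E, B8=T, B10=F, B11=F, B12=S
test 5 (a=6, n=1, r=0) fires B2->S, B1->F, B3->F, B5->F, B7->E, B6->F, B9->T, B10->T; hits B1=F, B2=S, B3=F, B5=F, B6=F, B7=E, B9=T, B10=T
test 6 (a=2, n=2, r=3) fires B2->E, B1->T, B2->E, B1->T, B2->E, B1->T, B2->S, B1->F, B3->F, B5->F, B7->S, B6->T, B8->F, B10->F, ...; hits B1=T, B1=F, B2=S, B2=E, B3=F, B5=F, B6=T, B7=S, B8=F, B10=F, B11=F, B12=E
test 7 (a=1, n=4, r=-1) fires B2->E, B1->T, B2->E, B1->T, B2->S, B1->F, B3->T, B4->F, B3->F, B5->F, B7->E, B6->F, B9->T, B10->T; hits B1=T, B1=F, B2=S, B2=E, B3=T, B3=F, B4=F, B5=F, B6=F, B7=E, B9=T, B10=T
test 8 (a=2, n=4, r=3) fires B2->E, B1->T, B2->E, B1->T, B2->E, B1->T, B2->S, B1->F, B3->T, B4->T, B3->F, B5->F, B7->S, B6->T, ...; hits B1=T, B1=F, B2=S, B2=E, B3=T, B3=F, B4=T, B5=F, B6=T, B7=S, B8=F, B10=F, B11=T, B12=E
union over the pool: B1=T, B1=F, B2=S, B2=E, B3=T, B3=F, B4=T, B4=F, B5=T, B5=F, B6=T, B6=F, B7=S, B7=E, B8=T, B8=F, B9=T, B10=T, B10=F, B11=T, B11=F, B12=S, B12=E
uncovered (1 of 24): B9=F

Answer: B9=F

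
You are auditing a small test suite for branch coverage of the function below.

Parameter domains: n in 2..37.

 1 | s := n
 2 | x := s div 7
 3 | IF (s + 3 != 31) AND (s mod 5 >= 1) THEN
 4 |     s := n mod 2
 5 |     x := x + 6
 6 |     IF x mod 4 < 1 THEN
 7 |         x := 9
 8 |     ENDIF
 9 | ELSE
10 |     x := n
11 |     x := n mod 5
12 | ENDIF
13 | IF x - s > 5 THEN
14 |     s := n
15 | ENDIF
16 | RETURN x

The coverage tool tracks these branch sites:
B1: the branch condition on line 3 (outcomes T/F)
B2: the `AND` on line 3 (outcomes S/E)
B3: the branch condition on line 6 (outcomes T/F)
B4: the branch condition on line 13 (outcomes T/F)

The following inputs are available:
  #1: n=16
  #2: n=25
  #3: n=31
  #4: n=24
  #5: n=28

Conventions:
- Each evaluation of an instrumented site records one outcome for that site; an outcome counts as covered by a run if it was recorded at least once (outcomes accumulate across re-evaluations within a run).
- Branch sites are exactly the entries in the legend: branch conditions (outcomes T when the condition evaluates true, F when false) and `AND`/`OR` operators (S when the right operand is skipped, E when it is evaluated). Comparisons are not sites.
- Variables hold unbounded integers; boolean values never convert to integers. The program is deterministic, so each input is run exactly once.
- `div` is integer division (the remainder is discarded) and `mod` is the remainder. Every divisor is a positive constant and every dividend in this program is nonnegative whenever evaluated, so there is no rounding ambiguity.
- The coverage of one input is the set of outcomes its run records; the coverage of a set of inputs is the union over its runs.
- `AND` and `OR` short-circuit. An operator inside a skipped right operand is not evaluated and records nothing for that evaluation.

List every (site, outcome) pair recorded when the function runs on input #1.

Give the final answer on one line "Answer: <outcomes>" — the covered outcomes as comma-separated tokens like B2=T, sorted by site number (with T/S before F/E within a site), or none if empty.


Running input #1 (n=16), event by event:
  B2->E, B1->T, B3->T, B4->T
deduplicating events, the covered set is: B1=T, B2=E, B3=T, B4=T
Answer: B1=T, B2=E, B3=T, B4=T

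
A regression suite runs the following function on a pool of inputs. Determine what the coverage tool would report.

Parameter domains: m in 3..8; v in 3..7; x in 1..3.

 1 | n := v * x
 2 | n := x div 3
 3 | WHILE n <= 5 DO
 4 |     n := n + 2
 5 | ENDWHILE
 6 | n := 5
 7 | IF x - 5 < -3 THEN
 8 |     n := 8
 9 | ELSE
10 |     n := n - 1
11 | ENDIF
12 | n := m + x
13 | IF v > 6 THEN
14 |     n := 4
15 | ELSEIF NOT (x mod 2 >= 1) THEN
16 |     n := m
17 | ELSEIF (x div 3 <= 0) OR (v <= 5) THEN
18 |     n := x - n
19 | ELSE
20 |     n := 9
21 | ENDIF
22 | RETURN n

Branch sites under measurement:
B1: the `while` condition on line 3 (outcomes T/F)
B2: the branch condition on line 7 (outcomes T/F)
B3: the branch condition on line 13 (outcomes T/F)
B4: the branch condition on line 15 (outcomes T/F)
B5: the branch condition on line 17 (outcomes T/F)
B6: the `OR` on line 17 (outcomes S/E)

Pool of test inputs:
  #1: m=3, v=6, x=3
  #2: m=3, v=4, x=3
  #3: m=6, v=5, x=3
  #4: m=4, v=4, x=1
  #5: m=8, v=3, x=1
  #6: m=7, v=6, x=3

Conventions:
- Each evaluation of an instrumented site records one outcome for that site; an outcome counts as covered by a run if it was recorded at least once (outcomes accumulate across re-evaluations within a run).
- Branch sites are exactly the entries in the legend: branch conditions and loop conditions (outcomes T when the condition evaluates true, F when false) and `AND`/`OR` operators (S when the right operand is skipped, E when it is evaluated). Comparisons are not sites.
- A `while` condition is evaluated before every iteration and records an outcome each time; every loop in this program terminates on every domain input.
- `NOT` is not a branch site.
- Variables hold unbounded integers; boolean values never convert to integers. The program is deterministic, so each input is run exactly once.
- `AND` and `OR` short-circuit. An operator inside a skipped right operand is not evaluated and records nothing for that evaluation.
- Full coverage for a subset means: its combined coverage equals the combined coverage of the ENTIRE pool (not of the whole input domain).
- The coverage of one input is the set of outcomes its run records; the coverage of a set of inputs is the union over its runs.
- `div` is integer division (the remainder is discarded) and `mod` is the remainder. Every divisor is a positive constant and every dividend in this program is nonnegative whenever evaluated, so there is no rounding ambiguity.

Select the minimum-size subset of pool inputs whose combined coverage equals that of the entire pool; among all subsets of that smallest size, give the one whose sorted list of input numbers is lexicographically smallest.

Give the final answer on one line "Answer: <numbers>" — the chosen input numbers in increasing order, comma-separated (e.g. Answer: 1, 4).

test 1 (m=3, v=6, x=3) fires B1->T, B1->T, B1->T, B1->F, B2->F, B3->F, B4->F, B6->E, B5->F; hits B1=T, B1=F, B2=F, B3=F, B4=F, B5=F, B6=E
test 2 (m=3, v=4, x=3) fires B1->T, B1->T, B1->T, B1->F, B2->F, B3->F, B4->F, B6->E, B5->T; hits B1=T, B1=F, B2=F, B3=F, B4=F, B5=T, B6=E
test 3 (m=6, v=5, x=3) fires B1->T, B1->T, B1->T, B1->F, B2->F, B3->F, B4->F, B6->E, B5->T; hits B1=T, B1=F, B2=F, B3=F, B4=F, B5=T, B6=E
test 4 (m=4, v=4, x=1) fires B1->T, B1->T, B1->T, B1->F, B2->T, B3->F, B4->F, B6->S, B5->T; hits B1=T, B1=F, B2=T, B3=F, B4=F, B5=T, B6=S
test 5 (m=8, v=3, x=1) fires B1->T, B1->T, B1->T, B1->F, B2->T, B3->F, B4->F, B6->S, B5->T; hits B1=T, B1=F, B2=T, B3=F, B4=F, B5=T, B6=S
test 6 (m=7, v=6, x=3) fires B1->T, B1->T, B1->T, B1->F, B2->F, B3->F, B4->F, B6->E, B5->F; hits B1=T, B1=F, B2=F, B3=F, B4=F, B5=F, B6=E
the full pool covers 10 outcomes: B1=T, B1=F, B2=T, B2=F, B3=F, B4=F, B5=T, B5=F, B6=S, B6=E
every size-1 subset falls short of the 10 outcomes (best: 7/10)
at size 2, {1, 4} reaches all 10 outcomes; every lexicographically earlier size-2 subset fails

Answer: 1, 4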